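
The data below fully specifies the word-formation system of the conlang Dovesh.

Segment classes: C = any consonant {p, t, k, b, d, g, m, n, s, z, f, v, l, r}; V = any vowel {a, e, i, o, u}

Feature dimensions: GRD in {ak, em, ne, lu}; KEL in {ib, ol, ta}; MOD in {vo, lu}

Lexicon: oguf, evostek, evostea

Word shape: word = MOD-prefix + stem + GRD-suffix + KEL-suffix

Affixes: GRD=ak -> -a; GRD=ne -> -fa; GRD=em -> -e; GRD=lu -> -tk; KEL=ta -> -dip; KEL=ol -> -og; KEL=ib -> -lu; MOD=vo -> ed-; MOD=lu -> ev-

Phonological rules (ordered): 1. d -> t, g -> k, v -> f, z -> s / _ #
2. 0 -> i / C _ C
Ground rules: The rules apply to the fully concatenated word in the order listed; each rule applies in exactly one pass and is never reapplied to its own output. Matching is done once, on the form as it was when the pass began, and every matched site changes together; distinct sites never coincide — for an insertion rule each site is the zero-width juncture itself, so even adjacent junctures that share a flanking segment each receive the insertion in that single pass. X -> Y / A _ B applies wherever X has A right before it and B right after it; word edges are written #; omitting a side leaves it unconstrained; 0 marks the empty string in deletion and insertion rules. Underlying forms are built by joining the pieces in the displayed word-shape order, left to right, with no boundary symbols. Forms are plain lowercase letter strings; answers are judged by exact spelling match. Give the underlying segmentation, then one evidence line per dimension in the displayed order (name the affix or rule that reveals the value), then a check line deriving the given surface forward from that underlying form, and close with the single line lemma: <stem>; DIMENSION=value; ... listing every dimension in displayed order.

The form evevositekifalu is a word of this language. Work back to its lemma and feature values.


underlying: ev-evostek-fa-lu
GRD=ne - signalled by the affix -fa
KEL=ib - signalled by the affix -lu
MOD=lu - signalled by the affix ev-
check: evevostekfalu -> evevostekfalu -> evevositekifalu
lemma: evostek; GRD=ne; KEL=ib; MOD=lu


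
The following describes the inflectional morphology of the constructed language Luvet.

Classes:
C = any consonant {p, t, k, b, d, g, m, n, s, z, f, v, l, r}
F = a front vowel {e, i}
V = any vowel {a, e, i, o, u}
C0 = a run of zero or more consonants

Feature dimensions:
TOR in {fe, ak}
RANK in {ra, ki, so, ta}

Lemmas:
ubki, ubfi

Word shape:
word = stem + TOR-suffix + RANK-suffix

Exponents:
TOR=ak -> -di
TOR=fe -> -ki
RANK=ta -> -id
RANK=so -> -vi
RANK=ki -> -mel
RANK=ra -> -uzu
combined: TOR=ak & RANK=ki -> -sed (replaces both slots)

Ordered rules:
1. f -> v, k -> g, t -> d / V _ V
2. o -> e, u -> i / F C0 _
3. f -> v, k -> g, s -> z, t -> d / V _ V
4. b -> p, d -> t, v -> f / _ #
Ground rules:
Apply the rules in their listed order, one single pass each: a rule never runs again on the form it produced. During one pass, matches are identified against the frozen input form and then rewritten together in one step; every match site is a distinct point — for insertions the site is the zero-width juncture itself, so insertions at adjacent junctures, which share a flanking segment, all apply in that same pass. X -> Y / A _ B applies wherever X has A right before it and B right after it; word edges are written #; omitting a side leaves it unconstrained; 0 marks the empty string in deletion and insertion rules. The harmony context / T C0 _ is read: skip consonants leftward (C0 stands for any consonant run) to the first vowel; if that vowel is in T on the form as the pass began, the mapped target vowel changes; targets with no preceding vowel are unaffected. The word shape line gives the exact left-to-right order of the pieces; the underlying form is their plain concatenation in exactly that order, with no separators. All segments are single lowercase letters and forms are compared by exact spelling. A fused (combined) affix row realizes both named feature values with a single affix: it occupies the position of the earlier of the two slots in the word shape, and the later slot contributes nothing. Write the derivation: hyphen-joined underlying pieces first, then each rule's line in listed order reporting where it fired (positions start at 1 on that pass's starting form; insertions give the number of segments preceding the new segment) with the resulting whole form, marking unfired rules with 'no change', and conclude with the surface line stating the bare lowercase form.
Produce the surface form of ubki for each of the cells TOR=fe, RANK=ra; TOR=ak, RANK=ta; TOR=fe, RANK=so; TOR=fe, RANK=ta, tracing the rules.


cell TOR=fe, RANK=ra:
underlying: ubki-ki-uzu
1. f -> v, k -> g, t -> d / V _ V: fires at position(s) 5: ubkigiuzu
2. o -> e, u -> i / F C0 _: fires at position(s) 7: ubkigiizu
3. f -> v, k -> g, s -> z, t -> d / V _ V: no change
4. b -> p, d -> t, v -> f / _ #: no change
surface: ubkigiizu

cell TOR=ak, RANK=ta:
underlying: ubki-di-id
1. f -> v, k -> g, t -> d / V _ V: no change
2. o -> e, u -> i / F C0 _: no change
3. f -> v, k -> g, s -> z, t -> d / V _ V: no change
4. b -> p, d -> t, v -> f / _ #: fires at position(s) 8: ubkidiit
surface: ubkidiit

cell TOR=fe, RANK=so:
underlying: ubki-ki-vi
1. f -> v, k -> g, t -> d / V _ V: fires at position(s) 5: ubkigivi
2. o -> e, u -> i / F C0 _: no change
3. f -> v, k -> g, s -> z, t -> d / V _ V: no change
4. b -> p, d -> t, v -> f / _ #: no change
surface: ubkigivi

cell TOR=fe, RANK=ta:
underlying: ubki-ki-id
1. f -> v, k -> g, t -> d / V _ V: fires at position(s) 5: ubkigiid
2. o -> e, u -> i / F C0 _: no change
3. f -> v, k -> g, s -> z, t -> d / V _ V: no change
4. b -> p, d -> t, v -> f / _ #: fires at position(s) 8: ubkigiit
surface: ubkigiit


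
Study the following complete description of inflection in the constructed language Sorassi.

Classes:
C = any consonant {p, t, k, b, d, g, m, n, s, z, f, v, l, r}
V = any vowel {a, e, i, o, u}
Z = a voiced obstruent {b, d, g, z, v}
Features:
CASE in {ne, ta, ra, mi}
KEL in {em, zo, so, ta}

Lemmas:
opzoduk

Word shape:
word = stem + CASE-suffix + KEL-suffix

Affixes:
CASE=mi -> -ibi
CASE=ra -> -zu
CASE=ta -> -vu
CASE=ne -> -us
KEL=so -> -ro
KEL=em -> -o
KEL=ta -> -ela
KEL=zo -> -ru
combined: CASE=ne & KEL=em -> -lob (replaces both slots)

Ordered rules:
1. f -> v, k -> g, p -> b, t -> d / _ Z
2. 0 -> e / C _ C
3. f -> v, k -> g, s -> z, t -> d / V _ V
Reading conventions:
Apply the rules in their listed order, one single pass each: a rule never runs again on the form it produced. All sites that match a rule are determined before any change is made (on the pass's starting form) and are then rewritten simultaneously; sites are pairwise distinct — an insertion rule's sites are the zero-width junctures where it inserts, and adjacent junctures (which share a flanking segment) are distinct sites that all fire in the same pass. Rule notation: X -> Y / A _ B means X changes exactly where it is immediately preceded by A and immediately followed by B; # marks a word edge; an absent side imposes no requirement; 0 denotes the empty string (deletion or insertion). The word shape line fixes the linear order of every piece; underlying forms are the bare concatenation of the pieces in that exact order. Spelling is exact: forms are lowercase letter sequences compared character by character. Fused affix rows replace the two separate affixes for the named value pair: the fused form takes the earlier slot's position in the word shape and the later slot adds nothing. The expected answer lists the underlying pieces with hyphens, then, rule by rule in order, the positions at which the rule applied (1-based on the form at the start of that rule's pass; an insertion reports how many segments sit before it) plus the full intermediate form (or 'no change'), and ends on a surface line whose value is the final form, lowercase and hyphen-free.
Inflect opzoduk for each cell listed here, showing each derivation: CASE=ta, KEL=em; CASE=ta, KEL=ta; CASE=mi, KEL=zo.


cell CASE=ta, KEL=em:
underlying: opzoduk-vu-o
1. f -> v, k -> g, p -> b, t -> d / _ Z: fires at position(s) 2, 7: obzodugvuo
2. 0 -> e / C _ C: inserts after position(s) 2, 7: obezodugevuo
3. f -> v, k -> g, s -> z, t -> d / V _ V: no change
surface: obezodugevuo

cell CASE=ta, KEL=ta:
underlying: opzoduk-vu-ela
1. f -> v, k -> g, p -> b, t -> d / _ Z: fires at position(s) 2, 7: obzodugvuela
2. 0 -> e / C _ C: inserts after position(s) 2, 7: obezodugevuela
3. f -> v, k -> g, s -> z, t -> d / V _ V: no change
surface: obezodugevuela

cell CASE=mi, KEL=zo:
underlying: opzoduk-ibi-ru
1. f -> v, k -> g, p -> b, t -> d / _ Z: fires at position(s) 2: obzodukibiru
2. 0 -> e / C _ C: inserts after position(s) 2: obezodukibiru
3. f -> v, k -> g, s -> z, t -> d / V _ V: fires at position(s) 8: obezodugibiru
surface: obezodugibiru


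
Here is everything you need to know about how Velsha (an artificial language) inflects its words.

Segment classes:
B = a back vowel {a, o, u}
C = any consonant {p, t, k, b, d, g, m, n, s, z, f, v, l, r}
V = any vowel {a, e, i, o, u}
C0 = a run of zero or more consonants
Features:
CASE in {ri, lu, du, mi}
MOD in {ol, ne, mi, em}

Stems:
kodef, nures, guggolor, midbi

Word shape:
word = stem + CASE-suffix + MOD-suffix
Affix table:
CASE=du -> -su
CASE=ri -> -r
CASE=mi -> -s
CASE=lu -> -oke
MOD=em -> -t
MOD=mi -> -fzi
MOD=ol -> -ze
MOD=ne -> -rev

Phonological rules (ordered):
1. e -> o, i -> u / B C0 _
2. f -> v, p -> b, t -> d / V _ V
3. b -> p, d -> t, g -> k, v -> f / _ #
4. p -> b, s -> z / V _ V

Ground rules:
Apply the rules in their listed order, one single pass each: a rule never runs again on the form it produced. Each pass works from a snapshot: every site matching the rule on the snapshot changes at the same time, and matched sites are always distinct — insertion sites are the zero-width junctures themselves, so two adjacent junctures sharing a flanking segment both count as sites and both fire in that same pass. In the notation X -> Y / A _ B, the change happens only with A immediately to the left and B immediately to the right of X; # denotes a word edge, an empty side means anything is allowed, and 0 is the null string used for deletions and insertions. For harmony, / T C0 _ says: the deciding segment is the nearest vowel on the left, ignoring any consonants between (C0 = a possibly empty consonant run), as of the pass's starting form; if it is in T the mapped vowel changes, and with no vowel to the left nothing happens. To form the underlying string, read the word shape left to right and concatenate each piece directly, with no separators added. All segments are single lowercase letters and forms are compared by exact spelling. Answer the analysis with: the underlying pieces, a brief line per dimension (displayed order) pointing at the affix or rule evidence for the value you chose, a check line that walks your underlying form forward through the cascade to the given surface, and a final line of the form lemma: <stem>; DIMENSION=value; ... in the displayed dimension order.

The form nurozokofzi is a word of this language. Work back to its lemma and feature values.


underlying: nures-oke-fzi
CASE=lu - signalled by the affix -oke
MOD=mi - signalled by the affix -fzi
check: nuresokefzi -> nurosokofzi -> nurosokofzi -> nurosokofzi -> nurozokofzi
lemma: nures; CASE=lu; MOD=mi


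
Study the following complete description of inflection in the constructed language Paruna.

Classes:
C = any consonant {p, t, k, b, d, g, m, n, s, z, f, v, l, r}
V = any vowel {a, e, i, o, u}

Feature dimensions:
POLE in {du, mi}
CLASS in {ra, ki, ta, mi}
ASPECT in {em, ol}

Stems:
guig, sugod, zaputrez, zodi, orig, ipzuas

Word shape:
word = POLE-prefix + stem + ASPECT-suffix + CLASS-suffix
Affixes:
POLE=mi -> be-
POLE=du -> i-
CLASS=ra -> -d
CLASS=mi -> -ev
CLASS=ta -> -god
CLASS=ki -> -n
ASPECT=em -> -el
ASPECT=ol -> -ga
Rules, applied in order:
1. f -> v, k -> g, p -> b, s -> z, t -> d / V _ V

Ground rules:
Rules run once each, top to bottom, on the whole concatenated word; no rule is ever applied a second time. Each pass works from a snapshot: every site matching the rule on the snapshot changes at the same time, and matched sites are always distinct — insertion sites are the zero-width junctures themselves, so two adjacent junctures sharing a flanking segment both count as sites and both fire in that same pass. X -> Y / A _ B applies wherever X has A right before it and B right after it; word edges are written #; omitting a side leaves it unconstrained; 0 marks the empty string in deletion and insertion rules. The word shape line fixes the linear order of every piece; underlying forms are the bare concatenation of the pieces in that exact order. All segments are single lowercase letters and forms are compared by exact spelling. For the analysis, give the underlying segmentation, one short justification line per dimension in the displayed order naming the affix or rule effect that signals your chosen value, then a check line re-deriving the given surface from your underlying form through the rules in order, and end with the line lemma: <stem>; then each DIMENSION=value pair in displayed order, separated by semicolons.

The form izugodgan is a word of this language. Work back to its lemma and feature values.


underlying: i-sugod-ga-n
POLE=du - signalled by the affix i-
CLASS=ki - signalled by the affix -n
ASPECT=ol - signalled by the affix -ga
check: isugodgan -> izugodgan
lemma: sugod; POLE=du; CLASS=ki; ASPECT=ol


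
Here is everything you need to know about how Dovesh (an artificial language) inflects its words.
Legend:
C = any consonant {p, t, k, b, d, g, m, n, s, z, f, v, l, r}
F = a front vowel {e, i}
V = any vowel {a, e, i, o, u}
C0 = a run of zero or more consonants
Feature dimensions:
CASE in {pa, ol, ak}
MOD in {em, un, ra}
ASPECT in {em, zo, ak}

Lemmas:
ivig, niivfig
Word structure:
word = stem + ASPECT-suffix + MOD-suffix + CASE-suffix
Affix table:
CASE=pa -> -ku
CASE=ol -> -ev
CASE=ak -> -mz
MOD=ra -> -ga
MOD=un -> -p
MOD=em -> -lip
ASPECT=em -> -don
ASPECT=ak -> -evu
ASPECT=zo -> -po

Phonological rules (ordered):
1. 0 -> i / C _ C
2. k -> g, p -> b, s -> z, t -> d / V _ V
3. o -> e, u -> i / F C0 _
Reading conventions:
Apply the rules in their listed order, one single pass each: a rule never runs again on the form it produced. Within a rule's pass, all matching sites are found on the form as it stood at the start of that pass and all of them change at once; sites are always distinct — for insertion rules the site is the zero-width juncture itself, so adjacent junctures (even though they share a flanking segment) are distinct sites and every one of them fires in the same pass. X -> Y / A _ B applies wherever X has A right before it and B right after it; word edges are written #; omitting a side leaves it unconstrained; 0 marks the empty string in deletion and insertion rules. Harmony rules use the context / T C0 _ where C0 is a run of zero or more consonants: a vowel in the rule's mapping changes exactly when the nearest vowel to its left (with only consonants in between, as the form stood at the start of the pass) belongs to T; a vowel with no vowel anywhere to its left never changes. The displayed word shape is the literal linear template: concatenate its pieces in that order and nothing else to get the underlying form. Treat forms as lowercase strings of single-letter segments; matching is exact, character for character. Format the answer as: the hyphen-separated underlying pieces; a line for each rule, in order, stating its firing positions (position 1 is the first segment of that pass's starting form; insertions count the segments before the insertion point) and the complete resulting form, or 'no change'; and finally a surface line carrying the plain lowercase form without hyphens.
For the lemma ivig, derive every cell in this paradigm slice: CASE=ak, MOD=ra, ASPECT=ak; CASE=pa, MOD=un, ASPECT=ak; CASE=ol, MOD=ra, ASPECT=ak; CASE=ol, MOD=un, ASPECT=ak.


cell CASE=ak, MOD=ra, ASPECT=ak:
underlying: ivig-evu-ga-mz
1. 0 -> i / C _ C: inserts after position(s) 10: ivigevugamiz
2. k -> g, p -> b, s -> z, t -> d / V _ V: no change
3. o -> e, u -> i / F C0 _: fires at position(s) 7: ivigevigamiz
surface: ivigevigamiz

cell CASE=pa, MOD=un, ASPECT=ak:
underlying: ivig-evu-p-ku
1. 0 -> i / C _ C: inserts after position(s) 8: ivigevupiku
2. k -> g, p -> b, s -> z, t -> d / V _ V: fires at position(s) 8, 10: ivigevubigu
3. o -> e, u -> i / F C0 _: fires at position(s) 7, 11: ivigevibigi
surface: ivigevibigi

cell CASE=ol, MOD=ra, ASPECT=ak:
underlying: ivig-evu-ga-ev
1. 0 -> i / C _ C: no change
2. k -> g, p -> b, s -> z, t -> d / V _ V: no change
3. o -> e, u -> i / F C0 _: fires at position(s) 7: ivigevigaev
surface: ivigevigaev

cell CASE=ol, MOD=un, ASPECT=ak:
underlying: ivig-evu-p-ev
1. 0 -> i / C _ C: no change
2. k -> g, p -> b, s -> z, t -> d / V _ V: fires at position(s) 8: ivigevubev
3. o -> e, u -> i / F C0 _: fires at position(s) 7: ivigevibev
surface: ivigevibev


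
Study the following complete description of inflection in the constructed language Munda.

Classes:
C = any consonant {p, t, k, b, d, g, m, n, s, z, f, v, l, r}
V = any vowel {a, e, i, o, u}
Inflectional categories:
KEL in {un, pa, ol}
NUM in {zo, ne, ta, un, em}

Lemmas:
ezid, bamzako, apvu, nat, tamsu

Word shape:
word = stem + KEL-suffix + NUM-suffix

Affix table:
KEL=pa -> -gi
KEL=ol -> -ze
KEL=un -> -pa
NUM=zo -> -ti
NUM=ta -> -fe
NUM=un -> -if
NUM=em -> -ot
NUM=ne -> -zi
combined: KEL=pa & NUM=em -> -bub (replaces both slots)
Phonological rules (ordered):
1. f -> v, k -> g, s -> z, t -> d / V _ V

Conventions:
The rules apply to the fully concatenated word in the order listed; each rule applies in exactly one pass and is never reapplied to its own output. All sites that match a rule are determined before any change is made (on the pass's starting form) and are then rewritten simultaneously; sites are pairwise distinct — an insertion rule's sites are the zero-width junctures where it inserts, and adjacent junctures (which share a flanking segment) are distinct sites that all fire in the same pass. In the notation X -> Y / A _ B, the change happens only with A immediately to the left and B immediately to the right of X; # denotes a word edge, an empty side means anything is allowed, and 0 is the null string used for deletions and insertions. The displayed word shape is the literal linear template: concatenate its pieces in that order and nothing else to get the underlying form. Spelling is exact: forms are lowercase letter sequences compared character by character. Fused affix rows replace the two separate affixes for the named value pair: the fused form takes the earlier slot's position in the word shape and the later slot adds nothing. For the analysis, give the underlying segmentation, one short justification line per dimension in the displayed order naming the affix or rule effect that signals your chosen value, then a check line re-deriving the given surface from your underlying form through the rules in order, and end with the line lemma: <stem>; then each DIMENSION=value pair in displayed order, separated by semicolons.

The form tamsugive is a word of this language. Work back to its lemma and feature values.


underlying: tamsu-gi-fe
KEL=pa - signalled by the affix -gi
NUM=ta - signalled by the affix -fe
check: tamsugife -> tamsugive
lemma: tamsu; KEL=pa; NUM=ta


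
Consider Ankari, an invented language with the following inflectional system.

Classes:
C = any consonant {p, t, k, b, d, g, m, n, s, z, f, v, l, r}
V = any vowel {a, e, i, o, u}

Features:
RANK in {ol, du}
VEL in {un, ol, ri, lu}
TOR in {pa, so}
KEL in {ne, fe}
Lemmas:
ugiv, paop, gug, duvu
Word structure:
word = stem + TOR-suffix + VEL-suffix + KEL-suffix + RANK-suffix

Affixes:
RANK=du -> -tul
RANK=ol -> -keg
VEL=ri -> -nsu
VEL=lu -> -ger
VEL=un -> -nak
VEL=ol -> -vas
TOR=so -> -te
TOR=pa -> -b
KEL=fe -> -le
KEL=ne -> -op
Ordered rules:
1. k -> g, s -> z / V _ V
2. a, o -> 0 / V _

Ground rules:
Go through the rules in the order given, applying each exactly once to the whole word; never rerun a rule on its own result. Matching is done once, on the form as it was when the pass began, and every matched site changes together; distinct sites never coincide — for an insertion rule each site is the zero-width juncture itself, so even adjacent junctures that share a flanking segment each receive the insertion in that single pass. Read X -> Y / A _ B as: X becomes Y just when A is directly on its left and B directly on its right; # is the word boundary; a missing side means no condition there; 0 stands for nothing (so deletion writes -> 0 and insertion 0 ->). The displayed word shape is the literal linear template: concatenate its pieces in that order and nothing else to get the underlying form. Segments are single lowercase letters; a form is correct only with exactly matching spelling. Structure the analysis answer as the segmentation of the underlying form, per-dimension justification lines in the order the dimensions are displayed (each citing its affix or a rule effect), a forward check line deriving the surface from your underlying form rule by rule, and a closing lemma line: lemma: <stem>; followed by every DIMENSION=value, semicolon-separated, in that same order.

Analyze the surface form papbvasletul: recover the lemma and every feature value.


underlying: paop-b-vas-le-tul
RANK=du - signalled by the affix -tul
VEL=ol - signalled by the affix -vas
TOR=pa - signalled by the affix -b
KEL=fe - signalled by the affix -le
check: paopbvasletul -> paopbvasletul -> papbvasletul
lemma: paop; RANK=du; VEL=ol; TOR=pa; KEL=fe


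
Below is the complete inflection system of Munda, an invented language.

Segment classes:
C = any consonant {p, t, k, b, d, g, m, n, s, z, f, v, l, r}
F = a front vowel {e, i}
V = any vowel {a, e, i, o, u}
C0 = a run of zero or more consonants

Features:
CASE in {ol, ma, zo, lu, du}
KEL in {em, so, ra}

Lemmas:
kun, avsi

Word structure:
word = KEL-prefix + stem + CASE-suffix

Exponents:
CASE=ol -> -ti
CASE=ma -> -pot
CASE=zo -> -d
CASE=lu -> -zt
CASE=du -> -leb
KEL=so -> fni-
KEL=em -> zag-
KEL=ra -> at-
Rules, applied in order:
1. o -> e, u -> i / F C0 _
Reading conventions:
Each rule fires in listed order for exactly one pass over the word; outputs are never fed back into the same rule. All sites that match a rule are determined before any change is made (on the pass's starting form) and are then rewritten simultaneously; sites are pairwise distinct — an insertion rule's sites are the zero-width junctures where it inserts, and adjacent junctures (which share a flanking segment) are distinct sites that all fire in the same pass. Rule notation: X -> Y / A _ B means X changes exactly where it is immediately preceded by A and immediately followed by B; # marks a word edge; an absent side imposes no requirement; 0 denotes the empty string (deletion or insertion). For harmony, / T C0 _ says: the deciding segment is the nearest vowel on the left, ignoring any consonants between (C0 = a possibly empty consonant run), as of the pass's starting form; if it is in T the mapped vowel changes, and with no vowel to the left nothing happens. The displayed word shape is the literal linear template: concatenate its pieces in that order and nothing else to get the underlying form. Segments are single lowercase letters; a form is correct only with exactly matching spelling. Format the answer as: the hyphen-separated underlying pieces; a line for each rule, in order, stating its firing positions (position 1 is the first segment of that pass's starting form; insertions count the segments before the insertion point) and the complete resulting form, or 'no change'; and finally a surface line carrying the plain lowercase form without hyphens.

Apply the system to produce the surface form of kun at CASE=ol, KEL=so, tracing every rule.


underlying: fni-kun-ti
1. o -> e, u -> i / F C0 _: fires at position(s) 5: fnikinti
surface: fnikinti


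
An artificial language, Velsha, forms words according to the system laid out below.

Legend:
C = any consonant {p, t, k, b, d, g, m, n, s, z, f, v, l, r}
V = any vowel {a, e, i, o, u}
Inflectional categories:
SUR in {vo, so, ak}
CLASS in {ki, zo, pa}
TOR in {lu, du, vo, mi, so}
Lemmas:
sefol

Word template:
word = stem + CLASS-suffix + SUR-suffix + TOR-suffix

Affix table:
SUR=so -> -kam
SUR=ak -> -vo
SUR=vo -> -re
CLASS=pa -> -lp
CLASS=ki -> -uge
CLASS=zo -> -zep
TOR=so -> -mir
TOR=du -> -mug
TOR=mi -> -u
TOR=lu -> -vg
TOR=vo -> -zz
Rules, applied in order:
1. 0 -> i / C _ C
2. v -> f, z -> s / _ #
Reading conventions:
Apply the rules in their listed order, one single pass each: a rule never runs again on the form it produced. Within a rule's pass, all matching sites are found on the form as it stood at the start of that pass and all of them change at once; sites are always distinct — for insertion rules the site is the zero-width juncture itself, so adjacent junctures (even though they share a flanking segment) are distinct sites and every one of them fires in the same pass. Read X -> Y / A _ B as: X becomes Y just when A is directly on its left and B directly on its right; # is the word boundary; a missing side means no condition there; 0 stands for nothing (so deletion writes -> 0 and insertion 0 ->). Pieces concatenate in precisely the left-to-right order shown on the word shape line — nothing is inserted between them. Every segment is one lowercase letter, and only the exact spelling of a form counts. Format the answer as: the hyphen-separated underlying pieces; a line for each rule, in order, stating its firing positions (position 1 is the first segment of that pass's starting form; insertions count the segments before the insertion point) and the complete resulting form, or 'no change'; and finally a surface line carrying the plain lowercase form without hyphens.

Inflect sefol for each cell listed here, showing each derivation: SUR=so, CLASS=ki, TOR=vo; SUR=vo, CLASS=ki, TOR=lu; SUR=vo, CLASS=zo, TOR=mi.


cell SUR=so, CLASS=ki, TOR=vo:
underlying: sefol-uge-kam-zz
1. 0 -> i / C _ C: inserts after position(s) 11, 12: sefolugekamiziz
2. v -> f, z -> s / _ #: fires at position(s) 15: sefolugekamizis
surface: sefolugekamizis

cell SUR=vo, CLASS=ki, TOR=lu:
underlying: sefol-uge-re-vg
1. 0 -> i / C _ C: inserts after position(s) 11: sefolugerevig
2. v -> f, z -> s / _ #: no change
surface: sefolugerevig

cell SUR=vo, CLASS=zo, TOR=mi:
underlying: sefol-zep-re-u
1. 0 -> i / C _ C: inserts after position(s) 5, 8: sefolizepireu
2. v -> f, z -> s / _ #: no change
surface: sefolizepireu


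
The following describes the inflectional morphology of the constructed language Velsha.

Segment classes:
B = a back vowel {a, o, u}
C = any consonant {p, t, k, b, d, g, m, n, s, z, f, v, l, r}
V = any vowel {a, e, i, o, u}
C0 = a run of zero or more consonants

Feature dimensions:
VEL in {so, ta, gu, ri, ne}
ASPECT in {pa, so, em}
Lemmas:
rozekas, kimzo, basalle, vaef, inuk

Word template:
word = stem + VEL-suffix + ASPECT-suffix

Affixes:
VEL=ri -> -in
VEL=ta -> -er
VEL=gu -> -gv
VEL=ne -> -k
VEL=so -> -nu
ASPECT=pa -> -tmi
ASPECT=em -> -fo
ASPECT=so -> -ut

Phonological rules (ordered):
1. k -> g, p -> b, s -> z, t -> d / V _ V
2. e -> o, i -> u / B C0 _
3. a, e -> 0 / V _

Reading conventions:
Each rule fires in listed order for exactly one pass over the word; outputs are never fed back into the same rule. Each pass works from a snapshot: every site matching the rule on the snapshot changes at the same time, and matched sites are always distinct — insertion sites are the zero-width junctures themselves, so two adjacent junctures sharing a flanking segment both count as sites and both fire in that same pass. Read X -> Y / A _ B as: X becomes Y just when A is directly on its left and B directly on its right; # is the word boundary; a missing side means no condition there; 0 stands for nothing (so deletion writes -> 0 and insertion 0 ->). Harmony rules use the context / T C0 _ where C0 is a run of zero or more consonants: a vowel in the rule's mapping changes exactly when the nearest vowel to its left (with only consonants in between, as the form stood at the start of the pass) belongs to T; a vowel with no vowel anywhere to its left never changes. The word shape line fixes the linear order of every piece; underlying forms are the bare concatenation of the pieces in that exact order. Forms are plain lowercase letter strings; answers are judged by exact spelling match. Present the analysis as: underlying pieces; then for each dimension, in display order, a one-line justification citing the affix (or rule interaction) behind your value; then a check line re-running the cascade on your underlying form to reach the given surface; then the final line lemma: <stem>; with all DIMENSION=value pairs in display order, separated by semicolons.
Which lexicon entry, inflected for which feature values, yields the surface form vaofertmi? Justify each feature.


underlying: vaef-er-tmi
VEL=ta - signalled by the affix -er
ASPECT=pa - signalled by the affix -tmi
check: vaefertmi -> vaefertmi -> vaofertmi -> vaofertmi
lemma: vaef; VEL=ta; ASPECT=pa


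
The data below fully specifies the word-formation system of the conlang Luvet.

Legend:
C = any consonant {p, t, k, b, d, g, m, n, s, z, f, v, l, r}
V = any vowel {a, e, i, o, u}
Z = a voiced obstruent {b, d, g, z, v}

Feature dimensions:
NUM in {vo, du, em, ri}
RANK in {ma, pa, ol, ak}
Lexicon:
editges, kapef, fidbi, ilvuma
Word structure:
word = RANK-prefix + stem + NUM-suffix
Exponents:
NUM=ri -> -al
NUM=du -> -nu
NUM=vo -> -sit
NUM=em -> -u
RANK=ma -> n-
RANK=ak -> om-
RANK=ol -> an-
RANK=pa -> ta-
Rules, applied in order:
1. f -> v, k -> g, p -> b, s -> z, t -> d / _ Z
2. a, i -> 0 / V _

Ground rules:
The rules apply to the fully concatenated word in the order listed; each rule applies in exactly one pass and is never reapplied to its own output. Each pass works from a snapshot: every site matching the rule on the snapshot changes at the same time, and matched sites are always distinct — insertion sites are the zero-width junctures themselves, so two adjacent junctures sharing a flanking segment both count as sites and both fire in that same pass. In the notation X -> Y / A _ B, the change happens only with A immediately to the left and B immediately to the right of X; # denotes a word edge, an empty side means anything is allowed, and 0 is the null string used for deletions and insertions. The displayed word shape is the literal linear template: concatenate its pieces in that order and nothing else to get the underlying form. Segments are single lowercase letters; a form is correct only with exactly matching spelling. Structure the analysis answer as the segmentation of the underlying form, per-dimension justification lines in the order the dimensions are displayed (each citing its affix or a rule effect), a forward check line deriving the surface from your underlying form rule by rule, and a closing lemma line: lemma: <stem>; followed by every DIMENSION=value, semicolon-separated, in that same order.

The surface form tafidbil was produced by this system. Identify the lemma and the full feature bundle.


underlying: ta-fidbi-al
NUM=ri - signalled by the affix -al
RANK=pa - signalled by the affix ta-
check: tafidbial -> tafidbial -> tafidbil
lemma: fidbi; NUM=ri; RANK=pa


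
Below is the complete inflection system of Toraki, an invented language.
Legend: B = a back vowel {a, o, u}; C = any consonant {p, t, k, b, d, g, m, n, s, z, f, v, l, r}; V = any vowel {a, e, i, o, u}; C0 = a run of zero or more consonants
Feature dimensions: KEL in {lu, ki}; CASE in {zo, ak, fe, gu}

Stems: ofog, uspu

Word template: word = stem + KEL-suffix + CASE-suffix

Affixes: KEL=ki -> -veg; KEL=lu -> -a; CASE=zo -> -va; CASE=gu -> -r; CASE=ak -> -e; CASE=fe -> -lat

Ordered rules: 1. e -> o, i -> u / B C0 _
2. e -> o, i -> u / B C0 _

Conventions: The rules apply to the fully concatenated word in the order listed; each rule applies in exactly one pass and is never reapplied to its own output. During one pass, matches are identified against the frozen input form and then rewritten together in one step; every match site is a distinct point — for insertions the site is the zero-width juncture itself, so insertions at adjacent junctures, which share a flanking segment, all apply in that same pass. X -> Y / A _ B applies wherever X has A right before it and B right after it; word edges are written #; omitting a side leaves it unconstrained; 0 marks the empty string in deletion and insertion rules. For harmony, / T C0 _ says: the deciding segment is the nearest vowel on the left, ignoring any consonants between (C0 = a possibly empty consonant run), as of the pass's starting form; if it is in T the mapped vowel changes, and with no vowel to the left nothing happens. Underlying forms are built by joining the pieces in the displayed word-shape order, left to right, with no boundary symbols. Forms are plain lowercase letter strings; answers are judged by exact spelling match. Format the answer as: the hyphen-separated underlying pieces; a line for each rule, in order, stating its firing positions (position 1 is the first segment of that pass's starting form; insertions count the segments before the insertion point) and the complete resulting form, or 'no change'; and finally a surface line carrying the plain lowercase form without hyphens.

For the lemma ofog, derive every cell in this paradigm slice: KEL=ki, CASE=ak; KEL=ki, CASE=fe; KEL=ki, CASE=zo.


cell KEL=ki, CASE=ak:
underlying: ofog-veg-e
1. e -> o, i -> u / B C0 _: fires at position(s) 6: ofogvoge
2. e -> o, i -> u / B C0 _: fires at position(s) 8: ofogvogo
surface: ofogvogo

cell KEL=ki, CASE=fe:
underlying: ofog-veg-lat
1. e -> o, i -> u / B C0 _: fires at position(s) 6: ofogvoglat
2. e -> o, i -> u / B C0 _: no change
surface: ofogvoglat

cell KEL=ki, CASE=zo:
underlying: ofog-veg-va
1. e -> o, i -> u / B C0 _: fires at position(s) 6: ofogvogva
2. e -> o, i -> u / B C0 _: no change
surface: ofogvogva


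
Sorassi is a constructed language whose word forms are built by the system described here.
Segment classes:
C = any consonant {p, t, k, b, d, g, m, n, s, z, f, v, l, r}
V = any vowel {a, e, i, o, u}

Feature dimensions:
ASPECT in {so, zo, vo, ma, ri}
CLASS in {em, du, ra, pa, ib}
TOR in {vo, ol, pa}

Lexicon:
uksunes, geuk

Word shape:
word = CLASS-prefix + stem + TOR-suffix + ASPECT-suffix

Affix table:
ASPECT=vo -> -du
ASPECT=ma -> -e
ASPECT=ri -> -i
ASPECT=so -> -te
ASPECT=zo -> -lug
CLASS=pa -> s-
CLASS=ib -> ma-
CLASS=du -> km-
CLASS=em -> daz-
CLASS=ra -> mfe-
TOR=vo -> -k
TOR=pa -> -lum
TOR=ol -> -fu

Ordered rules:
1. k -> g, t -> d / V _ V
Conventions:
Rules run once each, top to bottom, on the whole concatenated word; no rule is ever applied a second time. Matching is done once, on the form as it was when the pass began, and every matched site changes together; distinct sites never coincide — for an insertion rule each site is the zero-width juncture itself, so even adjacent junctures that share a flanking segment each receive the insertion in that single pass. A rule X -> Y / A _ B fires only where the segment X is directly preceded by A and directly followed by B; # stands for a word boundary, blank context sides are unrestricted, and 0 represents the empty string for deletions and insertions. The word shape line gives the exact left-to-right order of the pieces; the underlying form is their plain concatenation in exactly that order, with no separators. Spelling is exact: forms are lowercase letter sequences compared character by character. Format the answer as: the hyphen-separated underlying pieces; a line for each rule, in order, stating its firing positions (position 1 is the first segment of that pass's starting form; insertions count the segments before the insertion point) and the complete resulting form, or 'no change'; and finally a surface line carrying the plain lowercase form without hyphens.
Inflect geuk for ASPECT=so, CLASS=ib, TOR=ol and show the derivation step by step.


underlying: ma-geuk-fu-te
1. k -> g, t -> d / V _ V: fires at position(s) 9: mageukfude
surface: mageukfude


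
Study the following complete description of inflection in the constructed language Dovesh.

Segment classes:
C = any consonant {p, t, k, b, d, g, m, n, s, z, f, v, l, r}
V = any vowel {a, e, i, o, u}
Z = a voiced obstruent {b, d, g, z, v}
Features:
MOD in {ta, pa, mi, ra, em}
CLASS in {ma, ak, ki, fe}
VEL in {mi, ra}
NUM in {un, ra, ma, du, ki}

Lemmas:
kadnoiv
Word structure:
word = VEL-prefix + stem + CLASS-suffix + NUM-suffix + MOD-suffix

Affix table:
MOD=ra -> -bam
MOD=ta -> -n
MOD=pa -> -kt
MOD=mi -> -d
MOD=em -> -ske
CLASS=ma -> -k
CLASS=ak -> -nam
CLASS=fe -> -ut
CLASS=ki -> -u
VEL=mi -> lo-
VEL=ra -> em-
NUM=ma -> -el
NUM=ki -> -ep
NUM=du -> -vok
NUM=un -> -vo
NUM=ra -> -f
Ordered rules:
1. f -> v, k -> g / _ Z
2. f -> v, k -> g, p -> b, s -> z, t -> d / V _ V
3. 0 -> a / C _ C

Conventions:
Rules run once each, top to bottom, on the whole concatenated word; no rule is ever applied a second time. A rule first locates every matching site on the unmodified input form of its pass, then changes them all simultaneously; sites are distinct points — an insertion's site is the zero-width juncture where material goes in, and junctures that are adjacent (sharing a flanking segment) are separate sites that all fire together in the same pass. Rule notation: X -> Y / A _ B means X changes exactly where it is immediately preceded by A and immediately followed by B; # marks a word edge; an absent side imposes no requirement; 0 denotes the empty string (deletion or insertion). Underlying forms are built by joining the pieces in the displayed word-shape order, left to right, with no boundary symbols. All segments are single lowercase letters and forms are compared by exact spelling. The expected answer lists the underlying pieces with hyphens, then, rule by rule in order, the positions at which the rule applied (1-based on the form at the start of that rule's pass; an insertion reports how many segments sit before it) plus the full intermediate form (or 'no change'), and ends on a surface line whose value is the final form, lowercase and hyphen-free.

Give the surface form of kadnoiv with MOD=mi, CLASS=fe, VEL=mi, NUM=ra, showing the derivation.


underlying: lo-kadnoiv-ut-f-d
1. f -> v, k -> g / _ Z: fires at position(s) 12: lokadnoivutvd
2. f -> v, k -> g, p -> b, s -> z, t -> d / V _ V: fires at position(s) 3: logadnoivutvd
3. 0 -> a / C _ C: inserts after position(s) 5, 11, 12: logadanoivutavad
surface: logadanoivutavad


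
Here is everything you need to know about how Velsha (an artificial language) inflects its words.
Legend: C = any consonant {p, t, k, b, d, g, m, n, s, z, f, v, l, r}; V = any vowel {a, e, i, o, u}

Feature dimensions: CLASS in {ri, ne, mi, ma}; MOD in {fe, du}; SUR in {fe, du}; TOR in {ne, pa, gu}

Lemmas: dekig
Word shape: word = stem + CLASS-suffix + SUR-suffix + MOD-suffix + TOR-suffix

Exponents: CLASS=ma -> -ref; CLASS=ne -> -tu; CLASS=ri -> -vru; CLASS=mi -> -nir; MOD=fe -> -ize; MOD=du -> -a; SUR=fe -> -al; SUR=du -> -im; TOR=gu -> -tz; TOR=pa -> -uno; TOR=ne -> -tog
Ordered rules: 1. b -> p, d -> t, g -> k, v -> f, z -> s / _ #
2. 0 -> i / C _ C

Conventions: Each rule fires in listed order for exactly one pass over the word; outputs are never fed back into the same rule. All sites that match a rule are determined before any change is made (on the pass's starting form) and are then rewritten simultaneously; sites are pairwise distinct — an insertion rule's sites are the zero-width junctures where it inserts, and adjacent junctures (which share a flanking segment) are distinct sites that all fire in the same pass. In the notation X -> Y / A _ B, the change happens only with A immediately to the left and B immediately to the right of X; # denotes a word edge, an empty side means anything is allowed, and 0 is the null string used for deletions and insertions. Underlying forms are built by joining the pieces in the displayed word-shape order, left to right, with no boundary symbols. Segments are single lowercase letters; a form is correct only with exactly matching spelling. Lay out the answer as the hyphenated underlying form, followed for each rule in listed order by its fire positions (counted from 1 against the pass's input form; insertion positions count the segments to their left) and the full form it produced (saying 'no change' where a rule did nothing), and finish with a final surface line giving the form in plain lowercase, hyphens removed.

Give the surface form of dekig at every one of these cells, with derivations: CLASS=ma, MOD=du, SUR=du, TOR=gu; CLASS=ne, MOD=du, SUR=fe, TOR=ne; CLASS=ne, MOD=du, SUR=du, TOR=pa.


cell CLASS=ma, MOD=du, SUR=du, TOR=gu:
underlying: dekig-ref-im-a-tz
1. b -> p, d -> t, g -> k, v -> f, z -> s / _ #: fires at position(s) 13: dekigrefimats
2. 0 -> i / C _ C: inserts after position(s) 5, 12: dekigirefimatis
surface: dekigirefimatis

cell CLASS=ne, MOD=du, SUR=fe, TOR=ne:
underlying: dekig-tu-al-a-tog
1. b -> p, d -> t, g -> k, v -> f, z -> s / _ #: fires at position(s) 13: dekigtualatok
2. 0 -> i / C _ C: inserts after position(s) 5: dekigitualatok
surface: dekigitualatok

cell CLASS=ne, MOD=du, SUR=du, TOR=pa:
underlying: dekig-tu-im-a-uno
1. b -> p, d -> t, g -> k, v -> f, z -> s / _ #: no change
2. 0 -> i / C _ C: inserts after position(s) 5: dekigituimauno
surface: dekigituimauno
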